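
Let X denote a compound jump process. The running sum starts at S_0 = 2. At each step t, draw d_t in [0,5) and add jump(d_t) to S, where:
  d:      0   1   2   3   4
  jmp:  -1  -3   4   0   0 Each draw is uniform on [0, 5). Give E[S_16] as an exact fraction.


2

Outcome values over d=0..4: [-1, -3, 4, 0, 0]
Σy = 0, Σy² = 26, M = 5
μ = 0/5 = 0,  σ² = 26/5 − (0)² = 26/5
E[S_16] = 2 + 16·(0) = 2


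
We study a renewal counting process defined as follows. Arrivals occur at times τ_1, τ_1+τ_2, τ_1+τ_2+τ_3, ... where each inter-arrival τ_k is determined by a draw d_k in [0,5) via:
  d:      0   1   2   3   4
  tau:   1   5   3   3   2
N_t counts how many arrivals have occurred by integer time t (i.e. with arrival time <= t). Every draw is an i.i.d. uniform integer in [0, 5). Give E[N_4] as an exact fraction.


Inter-arrival values over d=0..4: [1, 5, 3, 3, 2]
Each d has probability 1/5, so the pmf of τ is: f(1) = 1/5, f(2) = 1/5, f(3) = 2/5, f(5) = 1/5
Renewal equation for m(n) = E[N_n]: condition on τ_1 = k (if k <= n, one arrival plus a fresh copy on the remaining n−k steps): m(n) = F(n) + Σ_{k<=n} f(k)·m(n−k), where F(n) = P(τ <= n) and m(0) = 0
m(1) = F(1) = 1/5
m(2) = F(2) + f(1)·m(1) = 2/5 + 1/5·1/5 = 11/25
m(3) = F(3) + f(1)·m(2) + f(2)·m(1) = 4/5 + 1/5·11/25 + 1/5·1/5 = 116/125
m(4) = F(4) + f(1)·m(3) + f(2)·m(2) + f(3)·m(1) = 4/5 + 1/5·116/125 + 1/5·11/25 + 2/5·1/5 = 721/625
E[N_4] = m(4) = 721/625

721/625


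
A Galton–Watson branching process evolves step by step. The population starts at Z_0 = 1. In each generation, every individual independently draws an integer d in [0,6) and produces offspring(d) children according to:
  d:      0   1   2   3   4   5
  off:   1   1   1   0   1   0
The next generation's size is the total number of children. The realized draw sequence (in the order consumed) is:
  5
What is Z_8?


gen 0: Z_0=1, draws=[5], offspring=[0], Z_1=0
gen 1: Z_1=0, draws=[], offspring=[], Z_2=0
gen 2: Z_2=0, draws=[], offspring=[], Z_3=0
gen 3: Z_3=0, draws=[], offspring=[], Z_4=0
gen 4: Z_4=0, draws=[], offspring=[], Z_5=0
gen 5: Z_5=0, draws=[], offspring=[], Z_6=0
gen 6: Z_6=0, draws=[], offspring=[], Z_7=0
gen 7: Z_7=0, draws=[], offspring=[], Z_8=0

0


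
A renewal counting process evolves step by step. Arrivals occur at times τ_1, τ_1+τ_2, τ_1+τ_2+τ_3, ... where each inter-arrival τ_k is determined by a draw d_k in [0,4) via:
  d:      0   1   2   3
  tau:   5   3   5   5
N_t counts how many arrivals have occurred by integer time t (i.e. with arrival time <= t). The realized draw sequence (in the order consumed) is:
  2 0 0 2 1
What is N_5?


1

draw d_1=2: τ_1=5, arrival time A_1=5
draw d_2=0: τ_2=5, arrival time A_2=10
draw d_3=0: τ_3=5, arrival time A_3=15
draw d_4=2: τ_4=5, arrival time A_4=20
draw d_5=1: τ_5=3, arrival time A_5=23
N_t over t=0..5: 0:0 1:0 2:0 3:0 4:0 5:1


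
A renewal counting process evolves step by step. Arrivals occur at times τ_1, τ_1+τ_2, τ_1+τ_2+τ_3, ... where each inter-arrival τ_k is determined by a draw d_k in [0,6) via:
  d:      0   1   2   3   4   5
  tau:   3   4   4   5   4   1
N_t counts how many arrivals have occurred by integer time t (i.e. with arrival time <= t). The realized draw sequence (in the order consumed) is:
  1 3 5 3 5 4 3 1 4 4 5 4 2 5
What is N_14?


3

draw d_1=1: τ_1=4, arrival time A_1=4
draw d_2=3: τ_2=5, arrival time A_2=9
draw d_3=5: τ_3=1, arrival time A_3=10
draw d_4=3: τ_4=5, arrival time A_4=15
draw d_5=5: τ_5=1, arrival time A_5=16
draw d_6=4: τ_6=4, arrival time A_6=20
draw d_7=3: τ_7=5, arrival time A_7=25
draw d_8=1: τ_8=4, arrival time A_8=29
draw d_9=4: τ_9=4, arrival time A_9=33
draw d_10=4: τ_10=4, arrival time A_10=37
draw d_11=5: τ_11=1, arrival time A_11=38
draw d_12=4: τ_12=4, arrival time A_12=42
draw d_13=2: τ_13=4, arrival time A_13=46
draw d_14=5: τ_14=1, arrival time A_14=47
N_t over t=0..14: 0:0 1:0 2:0 3:0 4:1 5:1 6:1 7:1 8:1 9:2 10:3 11:3 12:3 13:3 14:3


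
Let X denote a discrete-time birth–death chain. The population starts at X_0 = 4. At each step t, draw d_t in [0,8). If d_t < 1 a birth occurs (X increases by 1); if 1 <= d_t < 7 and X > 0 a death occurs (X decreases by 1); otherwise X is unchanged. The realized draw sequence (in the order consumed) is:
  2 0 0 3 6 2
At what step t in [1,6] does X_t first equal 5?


t=0: X=4, d=2 → death, X_1=3
t=1: X=3, d=0 → birth, X_2=4
t=2: X=4, d=0 → birth, X_3=5
t=3: X=5, d=3 → death, X_4=4
t=4: X=4, d=6 → death, X_5=3
t=5: X=3, d=2 → death, X_6=2

3


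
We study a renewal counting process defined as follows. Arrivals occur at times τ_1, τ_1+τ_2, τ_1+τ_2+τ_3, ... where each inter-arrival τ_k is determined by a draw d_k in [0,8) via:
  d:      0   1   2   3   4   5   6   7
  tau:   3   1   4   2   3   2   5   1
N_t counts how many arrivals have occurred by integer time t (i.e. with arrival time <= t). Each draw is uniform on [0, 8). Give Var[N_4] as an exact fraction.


39775/65536

Inter-arrival values over d=0..7: [3, 1, 4, 2, 3, 2, 5, 1]
Each d has probability 1/8, so the pmf of τ is: f(1) = 1/4, f(2) = 1/4, f(3) = 1/4, f(4) = 1/8, f(5) = 1/8
Let p_n(j) = P(N_n = j), with p_0 = [1]. Condition on τ_1: p_n(0) = P(τ > n), and for j >= 1, p_n(j) = Σ_{k<=n} f(k)·p_{n−k}(j−1)
p_1 = [3/4, 1/4]  (j = 0..1)
p_2 = [1/2, 7/16, 1/16]  (j = 0..2)
p_3 = [1/4, 9/16, 11/64, 1/64]  (j = 0..3)
p_4 = [1/8, 1/2, 5/16, 15/256, 1/256]  (j = 0..4)
E[N_4] = Σ j·p_4(j) = 337/256;  E[N_4²] = Σ j²·p_4(j) = 599/256
Var[N_4] = 599/256 − (337/256)² = 39775/65536


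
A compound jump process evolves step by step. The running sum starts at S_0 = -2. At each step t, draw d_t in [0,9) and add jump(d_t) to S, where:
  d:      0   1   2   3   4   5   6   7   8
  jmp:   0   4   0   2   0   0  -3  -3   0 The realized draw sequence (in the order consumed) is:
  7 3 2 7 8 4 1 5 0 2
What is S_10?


t=0: S=-2, d=7, jump=-3, S_1=-5
t=1: S=-5, d=3, jump=2, S_2=-3
t=2: S=-3, d=2, jump=0, S_3=-3
t=3: S=-3, d=7, jump=-3, S_4=-6
t=4: S=-6, d=8, jump=0, S_5=-6
t=5: S=-6, d=4, jump=0, S_6=-6
t=6: S=-6, d=1, jump=4, S_7=-2
t=7: S=-2, d=5, jump=0, S_8=-2
t=8: S=-2, d=0, jump=0, S_9=-2
t=9: S=-2, d=2, jump=0, S_10=-2

-2


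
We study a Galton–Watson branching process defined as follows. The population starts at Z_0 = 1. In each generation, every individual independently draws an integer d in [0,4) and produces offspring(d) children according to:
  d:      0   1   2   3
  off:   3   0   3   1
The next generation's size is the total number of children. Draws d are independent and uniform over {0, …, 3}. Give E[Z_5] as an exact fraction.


16807/1024

Outcome values over d=0..3: [3, 0, 3, 1]
Σy = 7, Σy² = 19, M = 4
μ = 7/4 = 7/4,  σ² = 19/4 − (7/4)² = 27/16
E[Z_0] = 1
E[Z_1] = 7/4·E[Z_0] = 7/4
E[Z_2] = 7/4·E[Z_1] = 49/16
E[Z_3] = 7/4·E[Z_2] = 343/64
E[Z_4] = 7/4·E[Z_3] = 2401/256
E[Z_5] = 7/4·E[Z_4] = 16807/1024


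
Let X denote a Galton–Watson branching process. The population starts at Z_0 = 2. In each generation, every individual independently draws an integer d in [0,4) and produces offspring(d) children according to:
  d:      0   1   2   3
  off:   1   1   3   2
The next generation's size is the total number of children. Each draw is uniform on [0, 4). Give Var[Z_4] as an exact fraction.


2697695/32768

Outcome values over d=0..3: [1, 1, 3, 2]
Σy = 7, Σy² = 15, M = 4
μ = 7/4 = 7/4,  σ² = 15/4 − (7/4)² = 11/16
V_0 = 0, E_0 = 2
V_1 = 11/16·E_0 + (7/4)²·V_0 = 11/8;  E_1 = 7/2
V_2 = 11/16·E_1 + (7/4)²·V_1 = 847/128;  E_2 = 49/8
V_3 = 11/16·E_2 + (7/4)²·V_2 = 50127/2048;  E_3 = 343/32
V_4 = 11/16·E_3 + (7/4)²·V_3 = 2697695/32768;  E_4 = 2401/128


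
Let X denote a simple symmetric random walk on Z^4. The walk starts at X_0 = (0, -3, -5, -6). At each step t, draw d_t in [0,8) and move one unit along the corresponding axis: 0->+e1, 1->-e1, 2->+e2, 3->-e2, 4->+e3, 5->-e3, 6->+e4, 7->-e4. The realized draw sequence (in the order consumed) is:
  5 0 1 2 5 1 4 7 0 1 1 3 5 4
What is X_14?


t=0: X=(0, -3, -5, -6), d=5 → -e3, X_1=(0, -3, -6, -6)
t=1: X=(0, -3, -6, -6), d=0 → +e1, X_2=(1, -3, -6, -6)
t=2: X=(1, -3, -6, -6), d=1 → -e1, X_3=(0, -3, -6, -6)
t=3: X=(0, -3, -6, -6), d=2 → +e2, X_4=(0, -2, -6, -6)
t=4: X=(0, -2, -6, -6), d=5 → -e3, X_5=(0, -2, -7, -6)
t=5: X=(0, -2, -7, -6), d=1 → -e1, X_6=(-1, -2, -7, -6)
t=6: X=(-1, -2, -7, -6), d=4 → +e3, X_7=(-1, -2, -6, -6)
t=7: X=(-1, -2, -6, -6), d=7 → -e4, X_8=(-1, -2, -6, -7)
t=8: X=(-1, -2, -6, -7), d=0 → +e1, X_9=(0, -2, -6, -7)
t=9: X=(0, -2, -6, -7), d=1 → -e1, X_10=(-1, -2, -6, -7)
t=10: X=(-1, -2, -6, -7), d=1 → -e1, X_11=(-2, -2, -6, -7)
t=11: X=(-2, -2, -6, -7), d=3 → -e2, X_12=(-2, -3, -6, -7)
t=12: X=(-2, -3, -6, -7), d=5 → -e3, X_13=(-2, -3, -7, -7)
t=13: X=(-2, -3, -7, -7), d=4 → +e3, X_14=(-2, -3, -6, -7)

(-2, -3, -6, -7)


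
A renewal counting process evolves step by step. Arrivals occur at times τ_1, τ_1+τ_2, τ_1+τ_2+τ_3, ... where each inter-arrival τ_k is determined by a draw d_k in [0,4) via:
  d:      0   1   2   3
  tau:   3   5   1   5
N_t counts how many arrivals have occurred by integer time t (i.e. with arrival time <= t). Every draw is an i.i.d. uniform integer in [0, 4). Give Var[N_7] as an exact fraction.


193202599/268435456

Inter-arrival values over d=0..3: [3, 5, 1, 5]
Each d has probability 1/4, so the pmf of τ is: f(1) = 1/4, f(3) = 1/4, f(5) = 1/2
Let p_n(j) = P(N_n = j), with p_0 = [1]. Condition on τ_1: p_n(0) = P(τ > n), and for j >= 1, p_n(j) = Σ_{k<=n} f(k)·p_{n−k}(j−1)
p_1 = [3/4, 1/4]  (j = 0..1)
p_2 = [3/4, 3/16, 1/16]  (j = 0..2)
p_3 = [1/2, 7/16, 3/64, 1/64]  (j = 0..3)
p_4 = [1/2, 5/16, 11/64, 3/256, 1/256]  (j = 0..4)
p_5 = [0, 13/16, 1/8, 15/256, 3/1024, 1/1024]  (j = 0..5)
p_6 = [0, 1/2, 7/16, 11/256, 19/1024, 3/4096, 1/4096]  (j = 0..6)
p_7 = [0, 1/2, 19/64, 47/256, 7/512, 23/4096, 3/16384, 1/16384]  (j = 0..7)
E[N_7] = Σ j·p_7(j) = 28325/16384;  E[N_7²] = Σ j²·p_7(j) = 60761/16384
Var[N_7] = 60761/16384 − (28325/16384)² = 193202599/268435456


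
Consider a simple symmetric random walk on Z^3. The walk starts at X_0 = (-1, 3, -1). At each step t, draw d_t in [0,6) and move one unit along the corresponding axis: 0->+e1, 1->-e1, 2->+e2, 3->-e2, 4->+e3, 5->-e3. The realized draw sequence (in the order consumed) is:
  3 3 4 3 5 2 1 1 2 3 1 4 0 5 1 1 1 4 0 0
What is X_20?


t=0: X=(-1, 3, -1), d=3 → -e2, X_1=(-1, 2, -1)
t=1: X=(-1, 2, -1), d=3 → -e2, X_2=(-1, 1, -1)
t=2: X=(-1, 1, -1), d=4 → +e3, X_3=(-1, 1, 0)
t=3: X=(-1, 1, 0), d=3 → -e2, X_4=(-1, 0, 0)
t=4: X=(-1, 0, 0), d=5 → -e3, X_5=(-1, 0, -1)
t=5: X=(-1, 0, -1), d=2 → +e2, X_6=(-1, 1, -1)
t=6: X=(-1, 1, -1), d=1 → -e1, X_7=(-2, 1, -1)
t=7: X=(-2, 1, -1), d=1 → -e1, X_8=(-3, 1, -1)
t=8: X=(-3, 1, -1), d=2 → +e2, X_9=(-3, 2, -1)
t=9: X=(-3, 2, -1), d=3 → -e2, X_10=(-3, 1, -1)
t=10: X=(-3, 1, -1), d=1 → -e1, X_11=(-4, 1, -1)
t=11: X=(-4, 1, -1), d=4 → +e3, X_12=(-4, 1, 0)
t=12: X=(-4, 1, 0), d=0 → +e1, X_13=(-3, 1, 0)
t=13: X=(-3, 1, 0), d=5 → -e3, X_14=(-3, 1, -1)
t=14: X=(-3, 1, -1), d=1 → -e1, X_15=(-4, 1, -1)
t=15: X=(-4, 1, -1), d=1 → -e1, X_16=(-5, 1, -1)
t=16: X=(-5, 1, -1), d=1 → -e1, X_17=(-6, 1, -1)
t=17: X=(-6, 1, -1), d=4 → +e3, X_18=(-6, 1, 0)
t=18: X=(-6, 1, 0), d=0 → +e1, X_19=(-5, 1, 0)
t=19: X=(-5, 1, 0), d=0 → +e1, X_20=(-4, 1, 0)

(-4, 1, 0)


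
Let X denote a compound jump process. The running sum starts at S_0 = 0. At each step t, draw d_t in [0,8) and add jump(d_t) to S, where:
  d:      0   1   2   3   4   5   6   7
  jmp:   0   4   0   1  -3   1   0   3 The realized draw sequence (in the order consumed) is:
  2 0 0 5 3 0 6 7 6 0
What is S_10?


5

t=0: S=0, d=2, jump=0, S_1=0
t=1: S=0, d=0, jump=0, S_2=0
t=2: S=0, d=0, jump=0, S_3=0
t=3: S=0, d=5, jump=1, S_4=1
t=4: S=1, d=3, jump=1, S_5=2
t=5: S=2, d=0, jump=0, S_6=2
t=6: S=2, d=6, jump=0, S_7=2
t=7: S=2, d=7, jump=3, S_8=5
t=8: S=5, d=6, jump=0, S_9=5
t=9: S=5, d=0, jump=0, S_10=5


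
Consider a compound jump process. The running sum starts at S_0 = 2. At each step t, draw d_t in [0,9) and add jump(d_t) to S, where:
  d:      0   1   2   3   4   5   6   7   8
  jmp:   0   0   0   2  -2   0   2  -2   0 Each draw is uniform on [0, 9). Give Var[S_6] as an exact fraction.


Outcome values over d=0..8: [0, 0, 0, 2, -2, 0, 2, -2, 0]
Σy = 0, Σy² = 16, M = 9
μ = 0/9 = 0,  σ² = 16/9 − (0)² = 16/9
Independent increments: Var[S_6] = 6·σ² = 6·(16/9) = 32/3

32/3


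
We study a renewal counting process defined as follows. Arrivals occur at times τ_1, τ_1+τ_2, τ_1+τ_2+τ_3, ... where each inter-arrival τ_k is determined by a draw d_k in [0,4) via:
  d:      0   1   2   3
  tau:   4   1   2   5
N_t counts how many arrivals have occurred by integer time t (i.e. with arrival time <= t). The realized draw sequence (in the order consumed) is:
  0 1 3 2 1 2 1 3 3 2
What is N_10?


3

draw d_1=0: τ_1=4, arrival time A_1=4
draw d_2=1: τ_2=1, arrival time A_2=5
draw d_3=3: τ_3=5, arrival time A_3=10
draw d_4=2: τ_4=2, arrival time A_4=12
draw d_5=1: τ_5=1, arrival time A_5=13
draw d_6=2: τ_6=2, arrival time A_6=15
draw d_7=1: τ_7=1, arrival time A_7=16
draw d_8=3: τ_8=5, arrival time A_8=21
draw d_9=3: τ_9=5, arrival time A_9=26
draw d_10=2: τ_10=2, arrival time A_10=28
N_t over t=0..10: 0:0 1:0 2:0 3:0 4:1 5:2 6:2 7:2 8:2 9:2 10:3


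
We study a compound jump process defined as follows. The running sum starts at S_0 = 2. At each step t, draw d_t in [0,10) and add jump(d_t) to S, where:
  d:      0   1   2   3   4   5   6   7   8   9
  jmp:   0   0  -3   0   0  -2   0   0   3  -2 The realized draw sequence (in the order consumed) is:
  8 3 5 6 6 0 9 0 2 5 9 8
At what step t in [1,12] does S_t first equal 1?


7

t=0: S=2, d=8, jump=3, S_1=5
t=1: S=5, d=3, jump=0, S_2=5
t=2: S=5, d=5, jump=-2, S_3=3
t=3: S=3, d=6, jump=0, S_4=3
t=4: S=3, d=6, jump=0, S_5=3
t=5: S=3, d=0, jump=0, S_6=3
t=6: S=3, d=9, jump=-2, S_7=1
t=7: S=1, d=0, jump=0, S_8=1
t=8: S=1, d=2, jump=-3, S_9=-2
t=9: S=-2, d=5, jump=-2, S_10=-4
t=10: S=-4, d=9, jump=-2, S_11=-6
t=11: S=-6, d=8, jump=3, S_12=-3


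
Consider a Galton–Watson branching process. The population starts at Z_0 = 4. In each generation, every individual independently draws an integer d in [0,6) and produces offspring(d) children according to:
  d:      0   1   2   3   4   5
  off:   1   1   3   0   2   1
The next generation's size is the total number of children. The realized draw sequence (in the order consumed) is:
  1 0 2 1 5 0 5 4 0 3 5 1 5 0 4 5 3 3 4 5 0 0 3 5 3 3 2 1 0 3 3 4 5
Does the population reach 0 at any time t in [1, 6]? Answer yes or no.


no

gen 0: Z_0=4, draws=[1, 0, 2, 1], offspring=[1, 1, 3, 1], Z_1=6
gen 1: Z_1=6, draws=[5, 0, 5, 4, 0, 3], offspring=[1, 1, 1, 2, 1, 0], Z_2=6
gen 2: Z_2=6, draws=[5, 1, 5, 0, 4, 5], offspring=[1, 1, 1, 1, 2, 1], Z_3=7
gen 3: Z_3=7, draws=[3, 3, 4, 5, 0, 0, 3], offspring=[0, 0, 2, 1, 1, 1, 0], Z_4=5
gen 4: Z_4=5, draws=[5, 3, 3, 2, 1], offspring=[1, 0, 0, 3, 1], Z_5=5
gen 5: Z_5=5, draws=[0, 3, 3, 4, 5], offspring=[1, 0, 0, 2, 1], Z_6=4


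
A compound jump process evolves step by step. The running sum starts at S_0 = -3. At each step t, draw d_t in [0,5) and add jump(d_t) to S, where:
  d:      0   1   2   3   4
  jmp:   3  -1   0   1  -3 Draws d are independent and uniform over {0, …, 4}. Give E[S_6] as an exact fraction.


Outcome values over d=0..4: [3, -1, 0, 1, -3]
Σy = 0, Σy² = 20, M = 5
μ = 0/5 = 0,  σ² = 20/5 − (0)² = 4
E[S_6] = -3 + 6·(0) = -3

-3


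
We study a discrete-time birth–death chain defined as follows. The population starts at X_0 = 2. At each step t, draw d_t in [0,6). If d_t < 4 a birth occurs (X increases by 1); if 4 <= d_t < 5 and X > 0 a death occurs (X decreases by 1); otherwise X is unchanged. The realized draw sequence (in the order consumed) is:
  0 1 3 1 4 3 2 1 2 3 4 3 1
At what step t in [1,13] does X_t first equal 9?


t=0: X=2, d=0 → birth, X_1=3
t=1: X=3, d=1 → birth, X_2=4
t=2: X=4, d=3 → birth, X_3=5
t=3: X=5, d=1 → birth, X_4=6
t=4: X=6, d=4 → death, X_5=5
t=5: X=5, d=3 → birth, X_6=6
t=6: X=6, d=2 → birth, X_7=7
t=7: X=7, d=1 → birth, X_8=8
t=8: X=8, d=2 → birth, X_9=9
t=9: X=9, d=3 → birth, X_10=10
t=10: X=10, d=4 → death, X_11=9
t=11: X=9, d=3 → birth, X_12=10
t=12: X=10, d=1 → birth, X_13=11

9


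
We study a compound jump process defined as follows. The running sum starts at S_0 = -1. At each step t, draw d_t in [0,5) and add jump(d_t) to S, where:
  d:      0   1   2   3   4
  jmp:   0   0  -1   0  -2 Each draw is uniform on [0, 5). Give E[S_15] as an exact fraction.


Outcome values over d=0..4: [0, 0, -1, 0, -2]
Σy = -3, Σy² = 5, M = 5
μ = -3/5 = -3/5,  σ² = 5/5 − (-3/5)² = 16/25
E[S_15] = -1 + 15·(-3/5) = -10

-10


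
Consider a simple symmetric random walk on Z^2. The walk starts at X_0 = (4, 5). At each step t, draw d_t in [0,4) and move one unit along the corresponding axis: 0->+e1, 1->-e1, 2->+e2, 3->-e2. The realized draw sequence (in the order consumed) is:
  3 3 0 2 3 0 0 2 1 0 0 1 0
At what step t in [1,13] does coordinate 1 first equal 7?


t=0: X=(4, 5), d=3 → -e2, X_1=(4, 4)
t=1: X=(4, 4), d=3 → -e2, X_2=(4, 3)
t=2: X=(4, 3), d=0 → +e1, X_3=(5, 3)
t=3: X=(5, 3), d=2 → +e2, X_4=(5, 4)
t=4: X=(5, 4), d=3 → -e2, X_5=(5, 3)
t=5: X=(5, 3), d=0 → +e1, X_6=(6, 3)
t=6: X=(6, 3), d=0 → +e1, X_7=(7, 3)
t=7: X=(7, 3), d=2 → +e2, X_8=(7, 4)
t=8: X=(7, 4), d=1 → -e1, X_9=(6, 4)
t=9: X=(6, 4), d=0 → +e1, X_10=(7, 4)
t=10: X=(7, 4), d=0 → +e1, X_11=(8, 4)
t=11: X=(8, 4), d=1 → -e1, X_12=(7, 4)
t=12: X=(7, 4), d=0 → +e1, X_13=(8, 4)

7


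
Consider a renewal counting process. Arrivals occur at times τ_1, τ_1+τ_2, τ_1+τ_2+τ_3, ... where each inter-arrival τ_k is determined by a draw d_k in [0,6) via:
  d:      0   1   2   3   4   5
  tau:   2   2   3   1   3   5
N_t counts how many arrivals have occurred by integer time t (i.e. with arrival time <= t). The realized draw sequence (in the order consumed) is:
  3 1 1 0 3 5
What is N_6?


3

draw d_1=3: τ_1=1, arrival time A_1=1
draw d_2=1: τ_2=2, arrival time A_2=3
draw d_3=1: τ_3=2, arrival time A_3=5
draw d_4=0: τ_4=2, arrival time A_4=7
draw d_5=3: τ_5=1, arrival time A_5=8
draw d_6=5: τ_6=5, arrival time A_6=13
N_t over t=0..6: 0:0 1:1 2:1 3:2 4:2 5:3 6:3


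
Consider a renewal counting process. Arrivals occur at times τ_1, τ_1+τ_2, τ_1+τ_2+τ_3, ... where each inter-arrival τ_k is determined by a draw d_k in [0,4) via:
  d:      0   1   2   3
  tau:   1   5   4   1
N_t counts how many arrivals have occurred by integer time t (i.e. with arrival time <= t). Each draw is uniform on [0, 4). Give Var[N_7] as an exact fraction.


23039/16384

Inter-arrival values over d=0..3: [1, 5, 4, 1]
Each d has probability 1/4, so the pmf of τ is: f(1) = 1/2, f(4) = 1/4, f(5) = 1/4
Let p_n(j) = P(N_n = j), with p_0 = [1]. Condition on τ_1: p_n(0) = P(τ > n), and for j >= 1, p_n(j) = Σ_{k<=n} f(k)·p_{n−k}(j−1)
p_1 = [1/2, 1/2]  (j = 0..1)
p_2 = [1/2, 1/4, 1/4]  (j = 0..2)
p_3 = [1/2, 1/4, 1/8, 1/8]  (j = 0..3)
p_4 = [1/4, 1/2, 1/8, 1/16, 1/16]  (j = 0..4)
p_5 = [0, 1/2, 3/8, 1/16, 1/32, 1/32]  (j = 0..5)
p_6 = [0, 1/4, 7/16, 1/4, 1/32, 1/64, 1/64]  (j = 0..6)
p_7 = [0, 1/4, 1/4, 5/16, 5/32, 1/64, 1/128, 1/128]  (j = 0..7)
E[N_7] = Σ j·p_7(j) = 319/128;  E[N_7²] = Σ j²·p_7(j) = 975/128
Var[N_7] = 975/128 − (319/128)² = 23039/16384


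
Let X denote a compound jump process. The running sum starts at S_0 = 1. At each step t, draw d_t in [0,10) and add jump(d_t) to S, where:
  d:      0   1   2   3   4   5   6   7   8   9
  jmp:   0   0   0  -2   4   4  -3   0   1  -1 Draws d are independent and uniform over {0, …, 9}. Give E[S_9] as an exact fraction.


Outcome values over d=0..9: [0, 0, 0, -2, 4, 4, -3, 0, 1, -1]
Σy = 3, Σy² = 47, M = 10
μ = 3/10 = 3/10,  σ² = 47/10 − (3/10)² = 461/100
E[S_9] = 1 + 9·(3/10) = 37/10

37/10


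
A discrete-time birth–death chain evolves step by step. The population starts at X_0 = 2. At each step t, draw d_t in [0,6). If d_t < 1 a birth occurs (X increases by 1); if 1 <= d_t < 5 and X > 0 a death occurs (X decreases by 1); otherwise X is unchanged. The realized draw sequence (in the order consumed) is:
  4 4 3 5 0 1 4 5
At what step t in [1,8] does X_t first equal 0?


2

t=0: X=2, d=4 → death, X_1=1
t=1: X=1, d=4 → death, X_2=0
t=2: X=0, d=3 → hold, X_3=0
t=3: X=0, d=5 → hold, X_4=0
t=4: X=0, d=0 → birth, X_5=1
t=5: X=1, d=1 → death, X_6=0
t=6: X=0, d=4 → hold, X_7=0
t=7: X=0, d=5 → hold, X_8=0


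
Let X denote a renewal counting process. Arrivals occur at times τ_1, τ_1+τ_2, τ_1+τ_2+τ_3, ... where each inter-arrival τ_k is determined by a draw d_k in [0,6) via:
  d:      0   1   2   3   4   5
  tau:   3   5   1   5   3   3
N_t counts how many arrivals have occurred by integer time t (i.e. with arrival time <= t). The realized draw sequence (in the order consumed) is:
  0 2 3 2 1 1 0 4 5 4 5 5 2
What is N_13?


draw d_1=0: τ_1=3, arrival time A_1=3
draw d_2=2: τ_2=1, arrival time A_2=4
draw d_3=3: τ_3=5, arrival time A_3=9
draw d_4=2: τ_4=1, arrival time A_4=10
draw d_5=1: τ_5=5, arrival time A_5=15
draw d_6=1: τ_6=5, arrival time A_6=20
draw d_7=0: τ_7=3, arrival time A_7=23
draw d_8=4: τ_8=3, arrival time A_8=26
draw d_9=5: τ_9=3, arrival time A_9=29
draw d_10=4: τ_10=3, arrival time A_10=32
draw d_11=5: τ_11=3, arrival time A_11=35
draw d_12=5: τ_12=3, arrival time A_12=38
draw d_13=2: τ_13=1, arrival time A_13=39
N_t over t=0..13: 0:0 1:0 2:0 3:1 4:2 5:2 6:2 7:2 8:2 9:3 10:4 11:4 12:4 13:4

4


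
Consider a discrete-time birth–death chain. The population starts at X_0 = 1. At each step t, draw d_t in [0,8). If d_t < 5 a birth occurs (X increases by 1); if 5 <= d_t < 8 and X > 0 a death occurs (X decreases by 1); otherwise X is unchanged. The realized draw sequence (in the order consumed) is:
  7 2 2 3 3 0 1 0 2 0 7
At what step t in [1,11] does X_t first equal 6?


t=0: X=1, d=7 → death, X_1=0
t=1: X=0, d=2 → birth, X_2=1
t=2: X=1, d=2 → birth, X_3=2
t=3: X=2, d=3 → birth, X_4=3
t=4: X=3, d=3 → birth, X_5=4
t=5: X=4, d=0 → birth, X_6=5
t=6: X=5, d=1 → birth, X_7=6
t=7: X=6, d=0 → birth, X_8=7
t=8: X=7, d=2 → birth, X_9=8
t=9: X=8, d=0 → birth, X_10=9
t=10: X=9, d=7 → death, X_11=8

7


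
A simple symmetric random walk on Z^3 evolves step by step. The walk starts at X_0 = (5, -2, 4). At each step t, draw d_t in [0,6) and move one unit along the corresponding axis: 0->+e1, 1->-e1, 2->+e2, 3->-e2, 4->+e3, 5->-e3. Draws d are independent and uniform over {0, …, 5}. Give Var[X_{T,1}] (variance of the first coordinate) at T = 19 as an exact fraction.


Outcome values over d=0..5: [1, -1, 0, 0, 0, 0]
Σy = 0, Σy² = 2, M = 6
μ = 0/6 = 0,  σ² = 2/6 − (0)² = 1/3
Independent increments: Var[X_19] = 19·σ² = 19·(1/3) = 19/3

19/3


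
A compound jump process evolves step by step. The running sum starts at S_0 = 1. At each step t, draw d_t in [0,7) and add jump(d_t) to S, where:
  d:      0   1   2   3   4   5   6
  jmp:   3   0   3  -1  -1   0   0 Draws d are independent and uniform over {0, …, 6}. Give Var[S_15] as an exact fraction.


Outcome values over d=0..6: [3, 0, 3, -1, -1, 0, 0]
Σy = 4, Σy² = 20, M = 7
μ = 4/7 = 4/7,  σ² = 20/7 − (4/7)² = 124/49
Independent increments: Var[S_15] = 15·σ² = 15·(124/49) = 1860/49

1860/49


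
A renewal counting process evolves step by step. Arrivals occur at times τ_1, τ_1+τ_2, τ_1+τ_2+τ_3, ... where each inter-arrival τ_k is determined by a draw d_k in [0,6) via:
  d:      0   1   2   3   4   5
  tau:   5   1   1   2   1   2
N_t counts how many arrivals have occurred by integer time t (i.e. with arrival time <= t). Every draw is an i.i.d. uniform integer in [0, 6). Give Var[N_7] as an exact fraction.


2470607/1327104

Inter-arrival values over d=0..5: [5, 1, 1, 2, 1, 2]
Each d has probability 1/6, so the pmf of τ is: f(1) = 1/2, f(2) = 1/3, f(5) = 1/6
Let p_n(j) = P(N_n = j), with p_0 = [1]. Condition on τ_1: p_n(0) = P(τ > n), and for j >= 1, p_n(j) = Σ_{k<=n} f(k)·p_{n−k}(j−1)
p_1 = [1/2, 1/2]  (j = 0..1)
p_2 = [1/6, 7/12, 1/4]  (j = 0..2)
p_3 = [1/6, 1/4, 11/24, 1/8]  (j = 0..3)
p_4 = [1/6, 5/36, 23/72, 5/16, 1/16]  (j = 0..4)
p_5 = [0, 11/36, 11/72, 5/16, 19/96, 1/32]  (j = 0..5)
p_6 = [0, 5/36, 61/216, 79/432, 25/96, 23/192, 1/64]  (j = 0..6)
p_7 = [0, 1/36, 29/108, 101/432, 169/864, 113/576, 9/128, 1/128]  (j = 0..7)
E[N_7] = Σ j·p_7(j) = 4039/1152;  E[N_7²] = Σ j²·p_7(j) = 48917/3456
Var[N_7] = 48917/3456 − (4039/1152)² = 2470607/1327104


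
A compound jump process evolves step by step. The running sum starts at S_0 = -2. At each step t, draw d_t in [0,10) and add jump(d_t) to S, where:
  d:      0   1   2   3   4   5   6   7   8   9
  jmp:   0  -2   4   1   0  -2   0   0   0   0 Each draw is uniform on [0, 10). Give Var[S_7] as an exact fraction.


Outcome values over d=0..9: [0, -2, 4, 1, 0, -2, 0, 0, 0, 0]
Σy = 1, Σy² = 25, M = 10
μ = 1/10 = 1/10,  σ² = 25/10 − (1/10)² = 249/100
Independent increments: Var[S_7] = 7·σ² = 7·(249/100) = 1743/100

1743/100


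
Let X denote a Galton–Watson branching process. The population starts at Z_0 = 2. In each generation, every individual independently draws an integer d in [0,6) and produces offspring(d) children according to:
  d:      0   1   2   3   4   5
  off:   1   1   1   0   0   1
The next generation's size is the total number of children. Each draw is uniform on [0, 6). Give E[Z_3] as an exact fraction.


16/27

Outcome values over d=0..5: [1, 1, 1, 0, 0, 1]
Σy = 4, Σy² = 4, M = 6
μ = 4/6 = 2/3,  σ² = 4/6 − (2/3)² = 2/9
E[Z_0] = 2
E[Z_1] = 2/3·E[Z_0] = 4/3
E[Z_2] = 2/3·E[Z_1] = 8/9
E[Z_3] = 2/3·E[Z_2] = 16/27


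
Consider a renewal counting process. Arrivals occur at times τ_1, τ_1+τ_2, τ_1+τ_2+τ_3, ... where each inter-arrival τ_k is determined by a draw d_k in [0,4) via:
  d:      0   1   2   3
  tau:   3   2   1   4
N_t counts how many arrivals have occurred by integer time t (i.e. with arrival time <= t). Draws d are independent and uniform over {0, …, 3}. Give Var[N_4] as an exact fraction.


25375/65536

Inter-arrival values over d=0..3: [3, 2, 1, 4]
Each d has probability 1/4, so the pmf of τ is: f(1) = 1/4, f(2) = 1/4, f(3) = 1/4, f(4) = 1/4
Let p_n(j) = P(N_n = j), with p_0 = [1]. Condition on τ_1: p_n(0) = P(τ > n), and for j >= 1, p_n(j) = Σ_{k<=n} f(k)·p_{n−k}(j−1)
p_1 = [3/4, 1/4]  (j = 0..1)
p_2 = [1/2, 7/16, 1/16]  (j = 0..2)
p_3 = [1/4, 9/16, 11/64, 1/64]  (j = 0..3)
p_4 = [0, 5/8, 5/16, 15/256, 1/256]  (j = 0..4)
E[N_4] = Σ j·p_4(j) = 369/256;  E[N_4²] = Σ j²·p_4(j) = 631/256
Var[N_4] = 631/256 − (369/256)² = 25375/65536


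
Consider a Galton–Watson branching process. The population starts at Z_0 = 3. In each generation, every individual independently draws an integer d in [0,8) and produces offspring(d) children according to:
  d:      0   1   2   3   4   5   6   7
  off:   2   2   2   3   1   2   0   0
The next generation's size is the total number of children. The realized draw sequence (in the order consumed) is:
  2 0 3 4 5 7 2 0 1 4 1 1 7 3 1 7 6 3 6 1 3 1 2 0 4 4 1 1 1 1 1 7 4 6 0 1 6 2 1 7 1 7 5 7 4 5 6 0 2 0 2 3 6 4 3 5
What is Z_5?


32

gen 0: Z_0=3, draws=[2, 0, 3], offspring=[2, 2, 3], Z_1=7
gen 1: Z_1=7, draws=[4, 5, 7, 2, 0, 1, 4], offspring=[1, 2, 0, 2, 2, 2, 1], Z_2=10
gen 2: Z_2=10, draws=[1, 1, 7, 3, 1, 7, 6, 3, 6, 1], offspring=[2, 2, 0, 3, 2, 0, 0, 3, 0, 2], Z_3=14
gen 3: Z_3=14, draws=[3, 1, 2, 0, 4, 4, 1, 1, 1, 1, 1, 7, 4, 6], offspring=[3, 2, 2, 2, 1, 1, 2, 2, 2, 2, 2, 0, 1, 0], Z_4=22
gen 4: Z_4=22, draws=[0, 1, 6, 2, 1, 7, 1, 7, 5, 7, 4, 5, 6, 0, 2, 0, 2, 3, 6, 4, 3, 5], offspring=[2, 2, 0, 2, 2, 0, 2, 0, 2, 0, 1, 2, 0, 2, 2, 2, 2, 3, 0, 1, 3, 2], Z_5=32


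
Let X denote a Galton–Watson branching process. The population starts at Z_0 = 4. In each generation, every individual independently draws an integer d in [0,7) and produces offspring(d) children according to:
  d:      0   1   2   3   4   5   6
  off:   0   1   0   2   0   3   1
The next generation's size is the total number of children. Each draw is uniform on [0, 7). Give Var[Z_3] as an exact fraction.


Outcome values over d=0..6: [0, 1, 0, 2, 0, 3, 1]
Σy = 7, Σy² = 15, M = 7
μ = 7/7 = 1,  σ² = 15/7 − (1)² = 8/7
V_0 = 0, E_0 = 4
V_1 = 8/7·E_0 + (1)²·V_0 = 32/7;  E_1 = 4
V_2 = 8/7·E_1 + (1)²·V_1 = 64/7;  E_2 = 4
V_3 = 8/7·E_2 + (1)²·V_2 = 96/7;  E_3 = 4

96/7


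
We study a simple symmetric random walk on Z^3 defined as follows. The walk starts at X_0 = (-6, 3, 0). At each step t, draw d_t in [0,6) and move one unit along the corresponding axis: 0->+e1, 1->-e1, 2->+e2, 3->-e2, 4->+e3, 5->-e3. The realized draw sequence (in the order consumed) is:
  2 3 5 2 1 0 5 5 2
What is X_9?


(-6, 5, -3)

t=0: X=(-6, 3, 0), d=2 → +e2, X_1=(-6, 4, 0)
t=1: X=(-6, 4, 0), d=3 → -e2, X_2=(-6, 3, 0)
t=2: X=(-6, 3, 0), d=5 → -e3, X_3=(-6, 3, -1)
t=3: X=(-6, 3, -1), d=2 → +e2, X_4=(-6, 4, -1)
t=4: X=(-6, 4, -1), d=1 → -e1, X_5=(-7, 4, -1)
t=5: X=(-7, 4, -1), d=0 → +e1, X_6=(-6, 4, -1)
t=6: X=(-6, 4, -1), d=5 → -e3, X_7=(-6, 4, -2)
t=7: X=(-6, 4, -2), d=5 → -e3, X_8=(-6, 4, -3)
t=8: X=(-6, 4, -3), d=2 → +e2, X_9=(-6, 5, -3)


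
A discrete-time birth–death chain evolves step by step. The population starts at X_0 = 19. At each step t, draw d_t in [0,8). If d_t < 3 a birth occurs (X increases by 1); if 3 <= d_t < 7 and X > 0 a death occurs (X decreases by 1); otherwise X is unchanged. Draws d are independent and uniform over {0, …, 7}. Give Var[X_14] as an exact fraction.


X can drop by at most 1 per step and X_0 = 19 > T = 14, so X_t >= 19 − t >= 5 > 0 for every t <= 14: the floor at 0 (the 'and X > 0' condition) never binds. Hence X_14 = X_0 + Σ_{t<14} Y_t with i.i.d. increments Y_t = y(d_t) ∈ {+1, −1, 0}.
Outcome values over d=0..7: [1, 1, 1, -1, -1, -1, -1, 0]
Σy = -1, Σy² = 7, M = 8
μ = -1/8 = -1/8,  σ² = 7/8 − (-1/8)² = 55/64
Independent increments: Var[X_14] = 14·σ² = 14·(55/64) = 385/32

385/32


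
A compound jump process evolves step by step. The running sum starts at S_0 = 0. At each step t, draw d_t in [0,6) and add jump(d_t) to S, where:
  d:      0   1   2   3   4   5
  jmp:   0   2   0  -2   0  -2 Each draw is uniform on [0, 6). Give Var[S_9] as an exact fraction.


Outcome values over d=0..5: [0, 2, 0, -2, 0, -2]
Σy = -2, Σy² = 12, M = 6
μ = -2/6 = -1/3,  σ² = 12/6 − (-1/3)² = 17/9
Independent increments: Var[S_9] = 9·σ² = 9·(17/9) = 17

17


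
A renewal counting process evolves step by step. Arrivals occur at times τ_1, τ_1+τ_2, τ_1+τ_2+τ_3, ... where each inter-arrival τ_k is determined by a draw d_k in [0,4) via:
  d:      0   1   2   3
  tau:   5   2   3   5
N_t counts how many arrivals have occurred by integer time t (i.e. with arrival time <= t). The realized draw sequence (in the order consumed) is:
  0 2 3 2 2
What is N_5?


draw d_1=0: τ_1=5, arrival time A_1=5
draw d_2=2: τ_2=3, arrival time A_2=8
draw d_3=3: τ_3=5, arrival time A_3=13
draw d_4=2: τ_4=3, arrival time A_4=16
draw d_5=2: τ_5=3, arrival time A_5=19
N_t over t=0..5: 0:0 1:0 2:0 3:0 4:0 5:1

1


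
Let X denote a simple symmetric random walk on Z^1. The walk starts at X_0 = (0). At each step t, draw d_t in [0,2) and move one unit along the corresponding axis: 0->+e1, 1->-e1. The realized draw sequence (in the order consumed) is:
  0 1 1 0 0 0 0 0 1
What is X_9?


t=0: X=(0), d=0 → +e1, X_1=(1)
t=1: X=(1), d=1 → -e1, X_2=(0)
t=2: X=(0), d=1 → -e1, X_3=(-1)
t=3: X=(-1), d=0 → +e1, X_4=(0)
t=4: X=(0), d=0 → +e1, X_5=(1)
t=5: X=(1), d=0 → +e1, X_6=(2)
t=6: X=(2), d=0 → +e1, X_7=(3)
t=7: X=(3), d=0 → +e1, X_8=(4)
t=8: X=(4), d=1 → -e1, X_9=(3)

(3)


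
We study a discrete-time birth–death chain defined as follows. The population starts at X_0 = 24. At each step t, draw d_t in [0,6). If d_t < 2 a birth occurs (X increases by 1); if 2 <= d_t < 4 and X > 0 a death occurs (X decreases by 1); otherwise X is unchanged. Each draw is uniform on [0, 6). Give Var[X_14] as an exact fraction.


X can drop by at most 1 per step and X_0 = 24 > T = 14, so X_t >= 24 − t >= 10 > 0 for every t <= 14: the floor at 0 (the 'and X > 0' condition) never binds. Hence X_14 = X_0 + Σ_{t<14} Y_t with i.i.d. increments Y_t = y(d_t) ∈ {+1, −1, 0}.
Outcome values over d=0..5: [1, 1, -1, -1, 0, 0]
Σy = 0, Σy² = 4, M = 6
μ = 0/6 = 0,  σ² = 4/6 − (0)² = 2/3
Independent increments: Var[X_14] = 14·σ² = 14·(2/3) = 28/3

28/3


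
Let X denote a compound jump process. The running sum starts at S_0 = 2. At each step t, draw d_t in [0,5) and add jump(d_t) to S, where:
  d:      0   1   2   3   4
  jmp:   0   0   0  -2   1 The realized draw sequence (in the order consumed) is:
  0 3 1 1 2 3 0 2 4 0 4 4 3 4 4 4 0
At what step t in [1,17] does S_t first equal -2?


t=0: S=2, d=0, jump=0, S_1=2
t=1: S=2, d=3, jump=-2, S_2=0
t=2: S=0, d=1, jump=0, S_3=0
t=3: S=0, d=1, jump=0, S_4=0
t=4: S=0, d=2, jump=0, S_5=0
t=5: S=0, d=3, jump=-2, S_6=-2
t=6: S=-2, d=0, jump=0, S_7=-2
t=7: S=-2, d=2, jump=0, S_8=-2
t=8: S=-2, d=4, jump=1, S_9=-1
t=9: S=-1, d=0, jump=0, S_10=-1
t=10: S=-1, d=4, jump=1, S_11=0
t=11: S=0, d=4, jump=1, S_12=1
t=12: S=1, d=3, jump=-2, S_13=-1
t=13: S=-1, d=4, jump=1, S_14=0
t=14: S=0, d=4, jump=1, S_15=1
t=15: S=1, d=4, jump=1, S_16=2
t=16: S=2, d=0, jump=0, S_17=2

6


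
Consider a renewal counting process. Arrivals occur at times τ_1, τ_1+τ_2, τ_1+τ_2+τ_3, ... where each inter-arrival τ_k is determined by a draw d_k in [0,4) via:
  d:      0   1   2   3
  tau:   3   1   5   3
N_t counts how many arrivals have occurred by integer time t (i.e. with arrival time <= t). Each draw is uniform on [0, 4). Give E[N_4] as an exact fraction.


Inter-arrival values over d=0..3: [3, 1, 5, 3]
Each d has probability 1/4, so the pmf of τ is: f(1) = 1/4, f(3) = 1/2, f(5) = 1/4
Renewal equation for m(n) = E[N_n]: condition on τ_1 = k (if k <= n, one arrival plus a fresh copy on the remaining n−k steps): m(n) = F(n) + Σ_{k<=n} f(k)·m(n−k), where F(n) = P(τ <= n) and m(0) = 0
m(1) = F(1) = 1/4
m(2) = F(2) + f(1)·m(1) = 1/4 + 1/4·1/4 = 5/16
m(3) = F(3) + f(1)·m(2) = 3/4 + 1/4·5/16 = 53/64
m(4) = F(4) + f(1)·m(3) + f(3)·m(1) = 3/4 + 1/4·53/64 + 1/2·1/4 = 277/256
E[N_4] = m(4) = 277/256

277/256


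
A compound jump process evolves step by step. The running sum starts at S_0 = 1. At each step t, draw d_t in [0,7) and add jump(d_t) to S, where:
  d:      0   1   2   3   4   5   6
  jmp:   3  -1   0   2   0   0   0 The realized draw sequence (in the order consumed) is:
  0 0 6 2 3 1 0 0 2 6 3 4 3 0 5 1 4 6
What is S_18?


t=0: S=1, d=0, jump=3, S_1=4
t=1: S=4, d=0, jump=3, S_2=7
t=2: S=7, d=6, jump=0, S_3=7
t=3: S=7, d=2, jump=0, S_4=7
t=4: S=7, d=3, jump=2, S_5=9
t=5: S=9, d=1, jump=-1, S_6=8
t=6: S=8, d=0, jump=3, S_7=11
t=7: S=11, d=0, jump=3, S_8=14
t=8: S=14, d=2, jump=0, S_9=14
t=9: S=14, d=6, jump=0, S_10=14
t=10: S=14, d=3, jump=2, S_11=16
t=11: S=16, d=4, jump=0, S_12=16
t=12: S=16, d=3, jump=2, S_13=18
t=13: S=18, d=0, jump=3, S_14=21
t=14: S=21, d=5, jump=0, S_15=21
t=15: S=21, d=1, jump=-1, S_16=20
t=16: S=20, d=4, jump=0, S_17=20
t=17: S=20, d=6, jump=0, S_18=20

20


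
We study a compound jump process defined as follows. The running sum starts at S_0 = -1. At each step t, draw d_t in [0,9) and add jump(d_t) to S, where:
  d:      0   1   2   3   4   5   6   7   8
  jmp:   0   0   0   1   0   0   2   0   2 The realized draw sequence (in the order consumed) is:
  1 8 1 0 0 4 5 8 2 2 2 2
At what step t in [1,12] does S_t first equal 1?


t=0: S=-1, d=1, jump=0, S_1=-1
t=1: S=-1, d=8, jump=2, S_2=1
t=2: S=1, d=1, jump=0, S_3=1
t=3: S=1, d=0, jump=0, S_4=1
t=4: S=1, d=0, jump=0, S_5=1
t=5: S=1, d=4, jump=0, S_6=1
t=6: S=1, d=5, jump=0, S_7=1
t=7: S=1, d=8, jump=2, S_8=3
t=8: S=3, d=2, jump=0, S_9=3
t=9: S=3, d=2, jump=0, S_10=3
t=10: S=3, d=2, jump=0, S_11=3
t=11: S=3, d=2, jump=0, S_12=3

2


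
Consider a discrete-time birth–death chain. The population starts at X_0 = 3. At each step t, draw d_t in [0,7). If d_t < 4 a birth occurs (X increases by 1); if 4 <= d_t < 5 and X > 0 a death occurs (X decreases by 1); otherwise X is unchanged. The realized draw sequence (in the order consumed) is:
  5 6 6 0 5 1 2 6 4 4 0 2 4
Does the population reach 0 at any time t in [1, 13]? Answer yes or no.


no

t=0: X=3, d=5 → hold, X_1=3
t=1: X=3, d=6 → hold, X_2=3
t=2: X=3, d=6 → hold, X_3=3
t=3: X=3, d=0 → birth, X_4=4
t=4: X=4, d=5 → hold, X_5=4
t=5: X=4, d=1 → birth, X_6=5
t=6: X=5, d=2 → birth, X_7=6
t=7: X=6, d=6 → hold, X_8=6
t=8: X=6, d=4 → death, X_9=5
t=9: X=5, d=4 → death, X_10=4
t=10: X=4, d=0 → birth, X_11=5
t=11: X=5, d=2 → birth, X_12=6
t=12: X=6, d=4 → death, X_13=5


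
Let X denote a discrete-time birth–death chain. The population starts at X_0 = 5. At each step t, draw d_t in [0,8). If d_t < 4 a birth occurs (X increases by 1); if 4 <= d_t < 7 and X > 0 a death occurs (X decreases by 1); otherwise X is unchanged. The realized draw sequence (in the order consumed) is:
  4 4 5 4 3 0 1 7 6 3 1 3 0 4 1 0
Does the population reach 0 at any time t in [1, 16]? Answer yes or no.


t=0: X=5, d=4 → death, X_1=4
t=1: X=4, d=4 → death, X_2=3
t=2: X=3, d=5 → death, X_3=2
t=3: X=2, d=4 → death, X_4=1
t=4: X=1, d=3 → birth, X_5=2
t=5: X=2, d=0 → birth, X_6=3
t=6: X=3, d=1 → birth, X_7=4
t=7: X=4, d=7 → hold, X_8=4
t=8: X=4, d=6 → death, X_9=3
t=9: X=3, d=3 → birth, X_10=4
t=10: X=4, d=1 → birth, X_11=5
t=11: X=5, d=3 → birth, X_12=6
t=12: X=6, d=0 → birth, X_13=7
t=13: X=7, d=4 → death, X_14=6
t=14: X=6, d=1 → birth, X_15=7
t=15: X=7, d=0 → birth, X_16=8

no


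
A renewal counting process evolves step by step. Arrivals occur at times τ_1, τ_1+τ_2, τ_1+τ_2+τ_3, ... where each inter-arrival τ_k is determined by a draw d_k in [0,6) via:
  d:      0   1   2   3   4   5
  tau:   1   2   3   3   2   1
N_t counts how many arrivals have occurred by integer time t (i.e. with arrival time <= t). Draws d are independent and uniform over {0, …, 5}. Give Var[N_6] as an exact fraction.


324800/531441

Inter-arrival values over d=0..5: [1, 2, 3, 3, 2, 1]
Each d has probability 1/6, so the pmf of τ is: f(1) = 1/3, f(2) = 1/3, f(3) = 1/3
Let p_n(j) = P(N_n = j), with p_0 = [1]. Condition on τ_1: p_n(0) = P(τ > n), and for j >= 1, p_n(j) = Σ_{k<=n} f(k)·p_{n−k}(j−1)
p_1 = [2/3, 1/3]  (j = 0..1)
p_2 = [1/3, 5/9, 1/9]  (j = 0..2)
p_3 = [0, 2/3, 8/27, 1/27]  (j = 0..3)
p_4 = [0, 1/3, 14/27, 11/81, 1/81]  (j = 0..4)
p_5 = [0, 1/9, 14/27, 25/81, 14/243, 1/243]  (j = 0..5)
p_6 = [0, 0, 10/27, 4/9, 13/81, 17/729, 1/729]  (j = 0..6)
E[N_6] = Σ j·p_6(j) = 2071/729;  E[N_6²] = Σ j²·p_6(j) = 6329/729
Var[N_6] = 6329/729 − (2071/729)² = 324800/531441


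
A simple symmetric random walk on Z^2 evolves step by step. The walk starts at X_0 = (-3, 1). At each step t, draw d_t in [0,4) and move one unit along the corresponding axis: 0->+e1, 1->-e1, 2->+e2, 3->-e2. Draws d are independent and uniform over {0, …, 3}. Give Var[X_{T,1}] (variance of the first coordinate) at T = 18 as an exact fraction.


Outcome values over d=0..3: [1, -1, 0, 0]
Σy = 0, Σy² = 2, M = 4
μ = 0/4 = 0,  σ² = 2/4 − (0)² = 1/2
Independent increments: Var[X_18] = 18·σ² = 18·(1/2) = 9

9


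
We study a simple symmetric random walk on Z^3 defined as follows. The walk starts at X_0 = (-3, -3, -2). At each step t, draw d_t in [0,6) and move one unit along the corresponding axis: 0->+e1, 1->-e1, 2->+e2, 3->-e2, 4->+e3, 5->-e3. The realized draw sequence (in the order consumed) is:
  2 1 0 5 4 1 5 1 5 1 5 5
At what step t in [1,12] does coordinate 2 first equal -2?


t=0: X=(-3, -3, -2), d=2 → +e2, X_1=(-3, -2, -2)
t=1: X=(-3, -2, -2), d=1 → -e1, X_2=(-4, -2, -2)
t=2: X=(-4, -2, -2), d=0 → +e1, X_3=(-3, -2, -2)
t=3: X=(-3, -2, -2), d=5 → -e3, X_4=(-3, -2, -3)
t=4: X=(-3, -2, -3), d=4 → +e3, X_5=(-3, -2, -2)
t=5: X=(-3, -2, -2), d=1 → -e1, X_6=(-4, -2, -2)
t=6: X=(-4, -2, -2), d=5 → -e3, X_7=(-4, -2, -3)
t=7: X=(-4, -2, -3), d=1 → -e1, X_8=(-5, -2, -3)
t=8: X=(-5, -2, -3), d=5 → -e3, X_9=(-5, -2, -4)
t=9: X=(-5, -2, -4), d=1 → -e1, X_10=(-6, -2, -4)
t=10: X=(-6, -2, -4), d=5 → -e3, X_11=(-6, -2, -5)
t=11: X=(-6, -2, -5), d=5 → -e3, X_12=(-6, -2, -6)

1
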